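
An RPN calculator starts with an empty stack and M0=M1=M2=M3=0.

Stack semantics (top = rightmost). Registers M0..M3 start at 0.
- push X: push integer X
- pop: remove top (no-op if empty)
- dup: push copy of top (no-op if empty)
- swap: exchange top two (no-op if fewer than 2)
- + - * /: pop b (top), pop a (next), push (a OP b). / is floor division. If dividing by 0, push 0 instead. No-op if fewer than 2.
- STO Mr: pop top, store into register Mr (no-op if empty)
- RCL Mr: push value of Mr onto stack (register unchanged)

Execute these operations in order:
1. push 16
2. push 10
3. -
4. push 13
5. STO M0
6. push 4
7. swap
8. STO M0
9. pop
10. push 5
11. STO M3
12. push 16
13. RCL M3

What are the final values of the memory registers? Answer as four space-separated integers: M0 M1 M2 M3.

After op 1 (push 16): stack=[16] mem=[0,0,0,0]
After op 2 (push 10): stack=[16,10] mem=[0,0,0,0]
After op 3 (-): stack=[6] mem=[0,0,0,0]
After op 4 (push 13): stack=[6,13] mem=[0,0,0,0]
After op 5 (STO M0): stack=[6] mem=[13,0,0,0]
After op 6 (push 4): stack=[6,4] mem=[13,0,0,0]
After op 7 (swap): stack=[4,6] mem=[13,0,0,0]
After op 8 (STO M0): stack=[4] mem=[6,0,0,0]
After op 9 (pop): stack=[empty] mem=[6,0,0,0]
After op 10 (push 5): stack=[5] mem=[6,0,0,0]
After op 11 (STO M3): stack=[empty] mem=[6,0,0,5]
After op 12 (push 16): stack=[16] mem=[6,0,0,5]
After op 13 (RCL M3): stack=[16,5] mem=[6,0,0,5]

Answer: 6 0 0 5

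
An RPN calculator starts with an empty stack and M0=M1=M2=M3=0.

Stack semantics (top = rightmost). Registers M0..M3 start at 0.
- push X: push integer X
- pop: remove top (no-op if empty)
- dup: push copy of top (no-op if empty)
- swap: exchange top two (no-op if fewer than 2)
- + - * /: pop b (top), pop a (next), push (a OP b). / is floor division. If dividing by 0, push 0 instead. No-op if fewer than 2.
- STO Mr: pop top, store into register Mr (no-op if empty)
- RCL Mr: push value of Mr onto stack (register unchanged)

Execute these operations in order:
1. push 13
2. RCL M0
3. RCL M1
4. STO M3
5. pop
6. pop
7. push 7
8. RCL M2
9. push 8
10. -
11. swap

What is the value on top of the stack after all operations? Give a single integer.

After op 1 (push 13): stack=[13] mem=[0,0,0,0]
After op 2 (RCL M0): stack=[13,0] mem=[0,0,0,0]
After op 3 (RCL M1): stack=[13,0,0] mem=[0,0,0,0]
After op 4 (STO M3): stack=[13,0] mem=[0,0,0,0]
After op 5 (pop): stack=[13] mem=[0,0,0,0]
After op 6 (pop): stack=[empty] mem=[0,0,0,0]
After op 7 (push 7): stack=[7] mem=[0,0,0,0]
After op 8 (RCL M2): stack=[7,0] mem=[0,0,0,0]
After op 9 (push 8): stack=[7,0,8] mem=[0,0,0,0]
After op 10 (-): stack=[7,-8] mem=[0,0,0,0]
After op 11 (swap): stack=[-8,7] mem=[0,0,0,0]

Answer: 7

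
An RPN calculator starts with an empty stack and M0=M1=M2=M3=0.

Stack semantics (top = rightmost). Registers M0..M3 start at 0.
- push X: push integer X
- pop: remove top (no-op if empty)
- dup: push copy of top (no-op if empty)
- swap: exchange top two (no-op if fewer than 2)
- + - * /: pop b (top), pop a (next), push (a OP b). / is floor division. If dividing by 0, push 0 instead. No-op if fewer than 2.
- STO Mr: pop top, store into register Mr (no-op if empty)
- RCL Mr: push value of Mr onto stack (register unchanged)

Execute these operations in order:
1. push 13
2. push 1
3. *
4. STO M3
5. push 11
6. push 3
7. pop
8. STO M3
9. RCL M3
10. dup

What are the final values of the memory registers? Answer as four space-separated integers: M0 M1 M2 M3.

Answer: 0 0 0 11

Derivation:
After op 1 (push 13): stack=[13] mem=[0,0,0,0]
After op 2 (push 1): stack=[13,1] mem=[0,0,0,0]
After op 3 (*): stack=[13] mem=[0,0,0,0]
After op 4 (STO M3): stack=[empty] mem=[0,0,0,13]
After op 5 (push 11): stack=[11] mem=[0,0,0,13]
After op 6 (push 3): stack=[11,3] mem=[0,0,0,13]
After op 7 (pop): stack=[11] mem=[0,0,0,13]
After op 8 (STO M3): stack=[empty] mem=[0,0,0,11]
After op 9 (RCL M3): stack=[11] mem=[0,0,0,11]
After op 10 (dup): stack=[11,11] mem=[0,0,0,11]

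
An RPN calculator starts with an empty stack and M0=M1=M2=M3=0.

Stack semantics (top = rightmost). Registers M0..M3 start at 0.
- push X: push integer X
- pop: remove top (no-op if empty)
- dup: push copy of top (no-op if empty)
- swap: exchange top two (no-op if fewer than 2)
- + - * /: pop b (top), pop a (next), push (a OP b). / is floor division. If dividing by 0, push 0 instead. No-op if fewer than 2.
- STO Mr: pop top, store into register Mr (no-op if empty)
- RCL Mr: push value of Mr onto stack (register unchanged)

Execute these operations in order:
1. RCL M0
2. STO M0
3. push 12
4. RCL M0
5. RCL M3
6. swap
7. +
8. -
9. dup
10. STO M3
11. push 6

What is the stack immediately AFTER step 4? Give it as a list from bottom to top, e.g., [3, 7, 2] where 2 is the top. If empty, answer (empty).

After op 1 (RCL M0): stack=[0] mem=[0,0,0,0]
After op 2 (STO M0): stack=[empty] mem=[0,0,0,0]
After op 3 (push 12): stack=[12] mem=[0,0,0,0]
After op 4 (RCL M0): stack=[12,0] mem=[0,0,0,0]

[12, 0]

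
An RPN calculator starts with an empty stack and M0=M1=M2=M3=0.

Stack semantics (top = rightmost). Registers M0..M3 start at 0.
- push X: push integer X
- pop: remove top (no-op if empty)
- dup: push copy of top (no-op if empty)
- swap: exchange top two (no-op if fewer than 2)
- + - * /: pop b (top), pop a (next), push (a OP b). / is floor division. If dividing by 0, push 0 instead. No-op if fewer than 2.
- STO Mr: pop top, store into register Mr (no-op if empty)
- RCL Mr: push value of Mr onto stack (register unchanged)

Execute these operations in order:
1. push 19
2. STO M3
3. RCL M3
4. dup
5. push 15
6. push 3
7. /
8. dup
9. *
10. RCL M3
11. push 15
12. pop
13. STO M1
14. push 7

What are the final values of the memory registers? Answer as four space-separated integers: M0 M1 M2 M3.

After op 1 (push 19): stack=[19] mem=[0,0,0,0]
After op 2 (STO M3): stack=[empty] mem=[0,0,0,19]
After op 3 (RCL M3): stack=[19] mem=[0,0,0,19]
After op 4 (dup): stack=[19,19] mem=[0,0,0,19]
After op 5 (push 15): stack=[19,19,15] mem=[0,0,0,19]
After op 6 (push 3): stack=[19,19,15,3] mem=[0,0,0,19]
After op 7 (/): stack=[19,19,5] mem=[0,0,0,19]
After op 8 (dup): stack=[19,19,5,5] mem=[0,0,0,19]
After op 9 (*): stack=[19,19,25] mem=[0,0,0,19]
After op 10 (RCL M3): stack=[19,19,25,19] mem=[0,0,0,19]
After op 11 (push 15): stack=[19,19,25,19,15] mem=[0,0,0,19]
After op 12 (pop): stack=[19,19,25,19] mem=[0,0,0,19]
After op 13 (STO M1): stack=[19,19,25] mem=[0,19,0,19]
After op 14 (push 7): stack=[19,19,25,7] mem=[0,19,0,19]

Answer: 0 19 0 19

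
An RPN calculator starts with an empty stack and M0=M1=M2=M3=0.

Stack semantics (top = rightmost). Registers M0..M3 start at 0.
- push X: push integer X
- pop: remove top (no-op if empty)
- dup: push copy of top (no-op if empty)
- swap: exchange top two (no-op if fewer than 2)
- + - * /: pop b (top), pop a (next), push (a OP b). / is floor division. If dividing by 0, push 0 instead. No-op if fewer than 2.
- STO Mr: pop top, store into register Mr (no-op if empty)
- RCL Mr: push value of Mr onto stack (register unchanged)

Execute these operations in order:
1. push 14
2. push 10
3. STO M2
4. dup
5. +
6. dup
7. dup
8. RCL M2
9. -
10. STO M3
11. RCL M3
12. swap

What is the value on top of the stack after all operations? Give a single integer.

Answer: 28

Derivation:
After op 1 (push 14): stack=[14] mem=[0,0,0,0]
After op 2 (push 10): stack=[14,10] mem=[0,0,0,0]
After op 3 (STO M2): stack=[14] mem=[0,0,10,0]
After op 4 (dup): stack=[14,14] mem=[0,0,10,0]
After op 5 (+): stack=[28] mem=[0,0,10,0]
After op 6 (dup): stack=[28,28] mem=[0,0,10,0]
After op 7 (dup): stack=[28,28,28] mem=[0,0,10,0]
After op 8 (RCL M2): stack=[28,28,28,10] mem=[0,0,10,0]
After op 9 (-): stack=[28,28,18] mem=[0,0,10,0]
After op 10 (STO M3): stack=[28,28] mem=[0,0,10,18]
After op 11 (RCL M3): stack=[28,28,18] mem=[0,0,10,18]
After op 12 (swap): stack=[28,18,28] mem=[0,0,10,18]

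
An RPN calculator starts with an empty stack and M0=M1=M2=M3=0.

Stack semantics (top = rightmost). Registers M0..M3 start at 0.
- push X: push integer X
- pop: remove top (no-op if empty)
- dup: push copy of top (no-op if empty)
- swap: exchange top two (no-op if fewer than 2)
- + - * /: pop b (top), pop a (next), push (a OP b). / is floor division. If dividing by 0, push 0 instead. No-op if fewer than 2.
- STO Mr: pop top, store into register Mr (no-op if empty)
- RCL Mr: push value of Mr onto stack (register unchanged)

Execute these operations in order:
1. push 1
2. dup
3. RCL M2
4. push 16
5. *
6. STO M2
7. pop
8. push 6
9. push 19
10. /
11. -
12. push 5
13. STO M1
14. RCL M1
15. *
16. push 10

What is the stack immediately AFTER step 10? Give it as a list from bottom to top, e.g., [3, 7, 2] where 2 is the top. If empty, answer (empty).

After op 1 (push 1): stack=[1] mem=[0,0,0,0]
After op 2 (dup): stack=[1,1] mem=[0,0,0,0]
After op 3 (RCL M2): stack=[1,1,0] mem=[0,0,0,0]
After op 4 (push 16): stack=[1,1,0,16] mem=[0,0,0,0]
After op 5 (*): stack=[1,1,0] mem=[0,0,0,0]
After op 6 (STO M2): stack=[1,1] mem=[0,0,0,0]
After op 7 (pop): stack=[1] mem=[0,0,0,0]
After op 8 (push 6): stack=[1,6] mem=[0,0,0,0]
After op 9 (push 19): stack=[1,6,19] mem=[0,0,0,0]
After op 10 (/): stack=[1,0] mem=[0,0,0,0]

[1, 0]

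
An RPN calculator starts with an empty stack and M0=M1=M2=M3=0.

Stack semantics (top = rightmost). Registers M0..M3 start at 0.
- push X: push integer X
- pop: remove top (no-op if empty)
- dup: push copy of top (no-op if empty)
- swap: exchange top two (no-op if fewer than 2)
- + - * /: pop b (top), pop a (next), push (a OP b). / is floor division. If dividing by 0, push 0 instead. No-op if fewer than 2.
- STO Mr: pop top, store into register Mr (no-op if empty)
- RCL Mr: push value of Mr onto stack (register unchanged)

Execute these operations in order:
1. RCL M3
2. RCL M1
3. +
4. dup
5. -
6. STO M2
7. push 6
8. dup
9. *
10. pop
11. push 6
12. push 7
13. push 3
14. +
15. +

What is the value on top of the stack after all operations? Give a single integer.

After op 1 (RCL M3): stack=[0] mem=[0,0,0,0]
After op 2 (RCL M1): stack=[0,0] mem=[0,0,0,0]
After op 3 (+): stack=[0] mem=[0,0,0,0]
After op 4 (dup): stack=[0,0] mem=[0,0,0,0]
After op 5 (-): stack=[0] mem=[0,0,0,0]
After op 6 (STO M2): stack=[empty] mem=[0,0,0,0]
After op 7 (push 6): stack=[6] mem=[0,0,0,0]
After op 8 (dup): stack=[6,6] mem=[0,0,0,0]
After op 9 (*): stack=[36] mem=[0,0,0,0]
After op 10 (pop): stack=[empty] mem=[0,0,0,0]
After op 11 (push 6): stack=[6] mem=[0,0,0,0]
After op 12 (push 7): stack=[6,7] mem=[0,0,0,0]
After op 13 (push 3): stack=[6,7,3] mem=[0,0,0,0]
After op 14 (+): stack=[6,10] mem=[0,0,0,0]
After op 15 (+): stack=[16] mem=[0,0,0,0]

Answer: 16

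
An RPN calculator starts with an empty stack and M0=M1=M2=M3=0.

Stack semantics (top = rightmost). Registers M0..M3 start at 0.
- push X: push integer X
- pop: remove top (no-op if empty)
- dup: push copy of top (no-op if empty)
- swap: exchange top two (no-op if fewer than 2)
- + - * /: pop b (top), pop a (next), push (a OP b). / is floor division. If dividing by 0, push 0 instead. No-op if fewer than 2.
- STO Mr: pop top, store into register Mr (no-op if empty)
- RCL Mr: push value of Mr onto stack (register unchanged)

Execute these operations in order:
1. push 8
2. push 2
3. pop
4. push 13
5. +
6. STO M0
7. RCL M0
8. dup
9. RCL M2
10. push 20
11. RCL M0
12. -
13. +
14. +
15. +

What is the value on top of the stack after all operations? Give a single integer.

Answer: 41

Derivation:
After op 1 (push 8): stack=[8] mem=[0,0,0,0]
After op 2 (push 2): stack=[8,2] mem=[0,0,0,0]
After op 3 (pop): stack=[8] mem=[0,0,0,0]
After op 4 (push 13): stack=[8,13] mem=[0,0,0,0]
After op 5 (+): stack=[21] mem=[0,0,0,0]
After op 6 (STO M0): stack=[empty] mem=[21,0,0,0]
After op 7 (RCL M0): stack=[21] mem=[21,0,0,0]
After op 8 (dup): stack=[21,21] mem=[21,0,0,0]
After op 9 (RCL M2): stack=[21,21,0] mem=[21,0,0,0]
After op 10 (push 20): stack=[21,21,0,20] mem=[21,0,0,0]
After op 11 (RCL M0): stack=[21,21,0,20,21] mem=[21,0,0,0]
After op 12 (-): stack=[21,21,0,-1] mem=[21,0,0,0]
After op 13 (+): stack=[21,21,-1] mem=[21,0,0,0]
After op 14 (+): stack=[21,20] mem=[21,0,0,0]
After op 15 (+): stack=[41] mem=[21,0,0,0]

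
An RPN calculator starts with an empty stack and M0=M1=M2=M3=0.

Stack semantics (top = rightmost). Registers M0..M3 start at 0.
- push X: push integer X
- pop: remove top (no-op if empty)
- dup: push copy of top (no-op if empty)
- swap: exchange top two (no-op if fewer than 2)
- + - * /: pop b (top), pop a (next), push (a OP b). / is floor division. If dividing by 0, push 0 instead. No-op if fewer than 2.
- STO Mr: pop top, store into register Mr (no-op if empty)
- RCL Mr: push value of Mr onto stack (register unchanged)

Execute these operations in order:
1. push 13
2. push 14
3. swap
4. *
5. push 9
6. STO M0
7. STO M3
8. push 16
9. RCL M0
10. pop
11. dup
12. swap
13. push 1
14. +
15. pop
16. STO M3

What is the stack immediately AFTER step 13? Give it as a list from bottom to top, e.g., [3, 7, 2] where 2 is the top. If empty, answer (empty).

After op 1 (push 13): stack=[13] mem=[0,0,0,0]
After op 2 (push 14): stack=[13,14] mem=[0,0,0,0]
After op 3 (swap): stack=[14,13] mem=[0,0,0,0]
After op 4 (*): stack=[182] mem=[0,0,0,0]
After op 5 (push 9): stack=[182,9] mem=[0,0,0,0]
After op 6 (STO M0): stack=[182] mem=[9,0,0,0]
After op 7 (STO M3): stack=[empty] mem=[9,0,0,182]
After op 8 (push 16): stack=[16] mem=[9,0,0,182]
After op 9 (RCL M0): stack=[16,9] mem=[9,0,0,182]
After op 10 (pop): stack=[16] mem=[9,0,0,182]
After op 11 (dup): stack=[16,16] mem=[9,0,0,182]
After op 12 (swap): stack=[16,16] mem=[9,0,0,182]
After op 13 (push 1): stack=[16,16,1] mem=[9,0,0,182]

[16, 16, 1]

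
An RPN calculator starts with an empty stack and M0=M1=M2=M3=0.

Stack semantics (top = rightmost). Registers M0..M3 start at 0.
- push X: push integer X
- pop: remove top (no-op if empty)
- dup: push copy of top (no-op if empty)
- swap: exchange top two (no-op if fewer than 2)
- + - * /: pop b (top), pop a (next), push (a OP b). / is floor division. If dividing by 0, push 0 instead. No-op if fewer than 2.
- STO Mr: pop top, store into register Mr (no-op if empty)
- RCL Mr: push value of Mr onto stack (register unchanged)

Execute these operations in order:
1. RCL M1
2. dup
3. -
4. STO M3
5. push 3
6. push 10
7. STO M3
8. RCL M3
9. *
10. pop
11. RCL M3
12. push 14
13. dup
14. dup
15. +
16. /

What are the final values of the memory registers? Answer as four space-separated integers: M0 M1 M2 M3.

After op 1 (RCL M1): stack=[0] mem=[0,0,0,0]
After op 2 (dup): stack=[0,0] mem=[0,0,0,0]
After op 3 (-): stack=[0] mem=[0,0,0,0]
After op 4 (STO M3): stack=[empty] mem=[0,0,0,0]
After op 5 (push 3): stack=[3] mem=[0,0,0,0]
After op 6 (push 10): stack=[3,10] mem=[0,0,0,0]
After op 7 (STO M3): stack=[3] mem=[0,0,0,10]
After op 8 (RCL M3): stack=[3,10] mem=[0,0,0,10]
After op 9 (*): stack=[30] mem=[0,0,0,10]
After op 10 (pop): stack=[empty] mem=[0,0,0,10]
After op 11 (RCL M3): stack=[10] mem=[0,0,0,10]
After op 12 (push 14): stack=[10,14] mem=[0,0,0,10]
After op 13 (dup): stack=[10,14,14] mem=[0,0,0,10]
After op 14 (dup): stack=[10,14,14,14] mem=[0,0,0,10]
After op 15 (+): stack=[10,14,28] mem=[0,0,0,10]
After op 16 (/): stack=[10,0] mem=[0,0,0,10]

Answer: 0 0 0 10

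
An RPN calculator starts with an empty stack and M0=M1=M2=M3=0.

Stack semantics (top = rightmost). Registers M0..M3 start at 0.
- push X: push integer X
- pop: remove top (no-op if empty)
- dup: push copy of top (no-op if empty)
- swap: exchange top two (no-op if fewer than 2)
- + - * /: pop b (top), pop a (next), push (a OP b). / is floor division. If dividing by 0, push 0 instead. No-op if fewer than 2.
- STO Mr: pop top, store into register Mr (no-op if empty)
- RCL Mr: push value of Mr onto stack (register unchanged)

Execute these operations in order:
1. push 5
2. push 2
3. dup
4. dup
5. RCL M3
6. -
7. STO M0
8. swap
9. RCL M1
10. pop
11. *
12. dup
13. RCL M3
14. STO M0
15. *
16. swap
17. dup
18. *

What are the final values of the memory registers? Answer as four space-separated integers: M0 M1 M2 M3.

Answer: 0 0 0 0

Derivation:
After op 1 (push 5): stack=[5] mem=[0,0,0,0]
After op 2 (push 2): stack=[5,2] mem=[0,0,0,0]
After op 3 (dup): stack=[5,2,2] mem=[0,0,0,0]
After op 4 (dup): stack=[5,2,2,2] mem=[0,0,0,0]
After op 5 (RCL M3): stack=[5,2,2,2,0] mem=[0,0,0,0]
After op 6 (-): stack=[5,2,2,2] mem=[0,0,0,0]
After op 7 (STO M0): stack=[5,2,2] mem=[2,0,0,0]
After op 8 (swap): stack=[5,2,2] mem=[2,0,0,0]
After op 9 (RCL M1): stack=[5,2,2,0] mem=[2,0,0,0]
After op 10 (pop): stack=[5,2,2] mem=[2,0,0,0]
After op 11 (*): stack=[5,4] mem=[2,0,0,0]
After op 12 (dup): stack=[5,4,4] mem=[2,0,0,0]
After op 13 (RCL M3): stack=[5,4,4,0] mem=[2,0,0,0]
After op 14 (STO M0): stack=[5,4,4] mem=[0,0,0,0]
After op 15 (*): stack=[5,16] mem=[0,0,0,0]
After op 16 (swap): stack=[16,5] mem=[0,0,0,0]
After op 17 (dup): stack=[16,5,5] mem=[0,0,0,0]
After op 18 (*): stack=[16,25] mem=[0,0,0,0]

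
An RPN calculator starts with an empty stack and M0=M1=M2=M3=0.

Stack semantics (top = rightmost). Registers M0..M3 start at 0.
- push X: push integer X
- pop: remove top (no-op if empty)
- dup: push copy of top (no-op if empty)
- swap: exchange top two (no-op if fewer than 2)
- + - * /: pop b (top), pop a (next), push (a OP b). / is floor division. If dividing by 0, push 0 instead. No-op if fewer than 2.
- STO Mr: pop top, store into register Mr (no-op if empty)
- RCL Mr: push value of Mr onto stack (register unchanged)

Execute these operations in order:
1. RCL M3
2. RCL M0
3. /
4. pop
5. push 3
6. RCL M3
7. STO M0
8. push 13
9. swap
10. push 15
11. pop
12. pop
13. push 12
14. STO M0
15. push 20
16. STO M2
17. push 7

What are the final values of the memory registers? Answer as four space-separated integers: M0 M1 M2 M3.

Answer: 12 0 20 0

Derivation:
After op 1 (RCL M3): stack=[0] mem=[0,0,0,0]
After op 2 (RCL M0): stack=[0,0] mem=[0,0,0,0]
After op 3 (/): stack=[0] mem=[0,0,0,0]
After op 4 (pop): stack=[empty] mem=[0,0,0,0]
After op 5 (push 3): stack=[3] mem=[0,0,0,0]
After op 6 (RCL M3): stack=[3,0] mem=[0,0,0,0]
After op 7 (STO M0): stack=[3] mem=[0,0,0,0]
After op 8 (push 13): stack=[3,13] mem=[0,0,0,0]
After op 9 (swap): stack=[13,3] mem=[0,0,0,0]
After op 10 (push 15): stack=[13,3,15] mem=[0,0,0,0]
After op 11 (pop): stack=[13,3] mem=[0,0,0,0]
After op 12 (pop): stack=[13] mem=[0,0,0,0]
After op 13 (push 12): stack=[13,12] mem=[0,0,0,0]
After op 14 (STO M0): stack=[13] mem=[12,0,0,0]
After op 15 (push 20): stack=[13,20] mem=[12,0,0,0]
After op 16 (STO M2): stack=[13] mem=[12,0,20,0]
After op 17 (push 7): stack=[13,7] mem=[12,0,20,0]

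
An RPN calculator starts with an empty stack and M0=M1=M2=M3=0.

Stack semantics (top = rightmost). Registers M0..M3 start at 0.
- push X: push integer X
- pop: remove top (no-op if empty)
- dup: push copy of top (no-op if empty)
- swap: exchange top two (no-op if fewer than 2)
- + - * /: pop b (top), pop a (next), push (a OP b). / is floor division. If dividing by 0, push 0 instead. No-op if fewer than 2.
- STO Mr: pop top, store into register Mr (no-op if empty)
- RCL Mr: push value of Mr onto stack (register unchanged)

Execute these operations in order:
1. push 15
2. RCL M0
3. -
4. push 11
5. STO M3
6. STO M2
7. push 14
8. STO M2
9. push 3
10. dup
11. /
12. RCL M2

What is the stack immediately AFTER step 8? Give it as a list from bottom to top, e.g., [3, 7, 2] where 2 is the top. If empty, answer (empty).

After op 1 (push 15): stack=[15] mem=[0,0,0,0]
After op 2 (RCL M0): stack=[15,0] mem=[0,0,0,0]
After op 3 (-): stack=[15] mem=[0,0,0,0]
After op 4 (push 11): stack=[15,11] mem=[0,0,0,0]
After op 5 (STO M3): stack=[15] mem=[0,0,0,11]
After op 6 (STO M2): stack=[empty] mem=[0,0,15,11]
After op 7 (push 14): stack=[14] mem=[0,0,15,11]
After op 8 (STO M2): stack=[empty] mem=[0,0,14,11]

(empty)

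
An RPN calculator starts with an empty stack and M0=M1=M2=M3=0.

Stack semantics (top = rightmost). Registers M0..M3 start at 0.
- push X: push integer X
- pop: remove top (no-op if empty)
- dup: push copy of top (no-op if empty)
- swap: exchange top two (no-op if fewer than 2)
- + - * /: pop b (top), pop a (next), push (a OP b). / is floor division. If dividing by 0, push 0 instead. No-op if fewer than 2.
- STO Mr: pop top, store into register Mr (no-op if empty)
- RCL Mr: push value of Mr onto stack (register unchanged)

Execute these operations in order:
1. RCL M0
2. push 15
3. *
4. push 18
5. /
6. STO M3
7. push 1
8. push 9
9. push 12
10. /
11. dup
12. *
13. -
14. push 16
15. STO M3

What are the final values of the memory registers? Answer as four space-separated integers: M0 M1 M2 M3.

Answer: 0 0 0 16

Derivation:
After op 1 (RCL M0): stack=[0] mem=[0,0,0,0]
After op 2 (push 15): stack=[0,15] mem=[0,0,0,0]
After op 3 (*): stack=[0] mem=[0,0,0,0]
After op 4 (push 18): stack=[0,18] mem=[0,0,0,0]
After op 5 (/): stack=[0] mem=[0,0,0,0]
After op 6 (STO M3): stack=[empty] mem=[0,0,0,0]
After op 7 (push 1): stack=[1] mem=[0,0,0,0]
After op 8 (push 9): stack=[1,9] mem=[0,0,0,0]
After op 9 (push 12): stack=[1,9,12] mem=[0,0,0,0]
After op 10 (/): stack=[1,0] mem=[0,0,0,0]
After op 11 (dup): stack=[1,0,0] mem=[0,0,0,0]
After op 12 (*): stack=[1,0] mem=[0,0,0,0]
After op 13 (-): stack=[1] mem=[0,0,0,0]
After op 14 (push 16): stack=[1,16] mem=[0,0,0,0]
After op 15 (STO M3): stack=[1] mem=[0,0,0,16]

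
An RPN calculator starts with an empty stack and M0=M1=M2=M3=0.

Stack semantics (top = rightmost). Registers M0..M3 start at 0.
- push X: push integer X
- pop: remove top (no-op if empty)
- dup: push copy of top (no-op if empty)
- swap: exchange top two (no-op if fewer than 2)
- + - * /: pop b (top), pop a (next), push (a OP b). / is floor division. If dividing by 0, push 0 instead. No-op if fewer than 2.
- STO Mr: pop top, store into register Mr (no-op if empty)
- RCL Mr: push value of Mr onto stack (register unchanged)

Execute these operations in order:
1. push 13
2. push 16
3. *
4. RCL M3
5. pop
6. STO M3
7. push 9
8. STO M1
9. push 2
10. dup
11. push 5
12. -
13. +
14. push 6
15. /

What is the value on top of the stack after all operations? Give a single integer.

Answer: -1

Derivation:
After op 1 (push 13): stack=[13] mem=[0,0,0,0]
After op 2 (push 16): stack=[13,16] mem=[0,0,0,0]
After op 3 (*): stack=[208] mem=[0,0,0,0]
After op 4 (RCL M3): stack=[208,0] mem=[0,0,0,0]
After op 5 (pop): stack=[208] mem=[0,0,0,0]
After op 6 (STO M3): stack=[empty] mem=[0,0,0,208]
After op 7 (push 9): stack=[9] mem=[0,0,0,208]
After op 8 (STO M1): stack=[empty] mem=[0,9,0,208]
After op 9 (push 2): stack=[2] mem=[0,9,0,208]
After op 10 (dup): stack=[2,2] mem=[0,9,0,208]
After op 11 (push 5): stack=[2,2,5] mem=[0,9,0,208]
After op 12 (-): stack=[2,-3] mem=[0,9,0,208]
After op 13 (+): stack=[-1] mem=[0,9,0,208]
After op 14 (push 6): stack=[-1,6] mem=[0,9,0,208]
After op 15 (/): stack=[-1] mem=[0,9,0,208]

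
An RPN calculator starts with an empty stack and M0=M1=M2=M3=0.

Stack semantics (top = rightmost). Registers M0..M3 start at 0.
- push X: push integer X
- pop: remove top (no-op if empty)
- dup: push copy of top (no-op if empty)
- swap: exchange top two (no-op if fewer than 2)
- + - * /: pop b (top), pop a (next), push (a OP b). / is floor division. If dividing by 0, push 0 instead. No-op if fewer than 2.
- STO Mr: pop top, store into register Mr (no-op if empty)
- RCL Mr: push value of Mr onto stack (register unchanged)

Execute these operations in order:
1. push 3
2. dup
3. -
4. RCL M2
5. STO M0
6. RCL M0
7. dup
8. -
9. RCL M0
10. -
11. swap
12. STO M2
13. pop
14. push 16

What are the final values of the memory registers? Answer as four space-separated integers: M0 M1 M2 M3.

Answer: 0 0 0 0

Derivation:
After op 1 (push 3): stack=[3] mem=[0,0,0,0]
After op 2 (dup): stack=[3,3] mem=[0,0,0,0]
After op 3 (-): stack=[0] mem=[0,0,0,0]
After op 4 (RCL M2): stack=[0,0] mem=[0,0,0,0]
After op 5 (STO M0): stack=[0] mem=[0,0,0,0]
After op 6 (RCL M0): stack=[0,0] mem=[0,0,0,0]
After op 7 (dup): stack=[0,0,0] mem=[0,0,0,0]
After op 8 (-): stack=[0,0] mem=[0,0,0,0]
After op 9 (RCL M0): stack=[0,0,0] mem=[0,0,0,0]
After op 10 (-): stack=[0,0] mem=[0,0,0,0]
After op 11 (swap): stack=[0,0] mem=[0,0,0,0]
After op 12 (STO M2): stack=[0] mem=[0,0,0,0]
After op 13 (pop): stack=[empty] mem=[0,0,0,0]
After op 14 (push 16): stack=[16] mem=[0,0,0,0]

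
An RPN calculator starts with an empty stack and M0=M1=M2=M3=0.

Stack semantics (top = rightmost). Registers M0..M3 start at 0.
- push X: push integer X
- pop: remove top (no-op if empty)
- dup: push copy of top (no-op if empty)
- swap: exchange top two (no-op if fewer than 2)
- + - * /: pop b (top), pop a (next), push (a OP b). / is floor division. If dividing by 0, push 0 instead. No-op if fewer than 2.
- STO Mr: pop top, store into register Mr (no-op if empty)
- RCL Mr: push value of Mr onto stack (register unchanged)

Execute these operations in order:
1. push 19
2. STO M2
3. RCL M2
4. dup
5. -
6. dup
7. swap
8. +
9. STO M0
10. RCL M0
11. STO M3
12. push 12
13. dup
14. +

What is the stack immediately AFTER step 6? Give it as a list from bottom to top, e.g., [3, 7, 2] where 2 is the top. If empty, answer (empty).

After op 1 (push 19): stack=[19] mem=[0,0,0,0]
After op 2 (STO M2): stack=[empty] mem=[0,0,19,0]
After op 3 (RCL M2): stack=[19] mem=[0,0,19,0]
After op 4 (dup): stack=[19,19] mem=[0,0,19,0]
After op 5 (-): stack=[0] mem=[0,0,19,0]
After op 6 (dup): stack=[0,0] mem=[0,0,19,0]

[0, 0]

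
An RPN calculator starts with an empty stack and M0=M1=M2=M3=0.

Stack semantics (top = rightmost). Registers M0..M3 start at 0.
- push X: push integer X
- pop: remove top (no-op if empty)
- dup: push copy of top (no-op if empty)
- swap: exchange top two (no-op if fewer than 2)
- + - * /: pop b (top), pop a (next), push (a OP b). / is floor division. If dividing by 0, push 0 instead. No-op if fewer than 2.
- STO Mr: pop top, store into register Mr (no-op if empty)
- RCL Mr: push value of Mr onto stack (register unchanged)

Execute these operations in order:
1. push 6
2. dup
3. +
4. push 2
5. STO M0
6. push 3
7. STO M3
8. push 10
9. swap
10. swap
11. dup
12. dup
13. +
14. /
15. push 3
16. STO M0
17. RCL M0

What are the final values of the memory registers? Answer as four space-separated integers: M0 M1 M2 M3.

After op 1 (push 6): stack=[6] mem=[0,0,0,0]
After op 2 (dup): stack=[6,6] mem=[0,0,0,0]
After op 3 (+): stack=[12] mem=[0,0,0,0]
After op 4 (push 2): stack=[12,2] mem=[0,0,0,0]
After op 5 (STO M0): stack=[12] mem=[2,0,0,0]
After op 6 (push 3): stack=[12,3] mem=[2,0,0,0]
After op 7 (STO M3): stack=[12] mem=[2,0,0,3]
After op 8 (push 10): stack=[12,10] mem=[2,0,0,3]
After op 9 (swap): stack=[10,12] mem=[2,0,0,3]
After op 10 (swap): stack=[12,10] mem=[2,0,0,3]
After op 11 (dup): stack=[12,10,10] mem=[2,0,0,3]
After op 12 (dup): stack=[12,10,10,10] mem=[2,0,0,3]
After op 13 (+): stack=[12,10,20] mem=[2,0,0,3]
After op 14 (/): stack=[12,0] mem=[2,0,0,3]
After op 15 (push 3): stack=[12,0,3] mem=[2,0,0,3]
After op 16 (STO M0): stack=[12,0] mem=[3,0,0,3]
After op 17 (RCL M0): stack=[12,0,3] mem=[3,0,0,3]

Answer: 3 0 0 3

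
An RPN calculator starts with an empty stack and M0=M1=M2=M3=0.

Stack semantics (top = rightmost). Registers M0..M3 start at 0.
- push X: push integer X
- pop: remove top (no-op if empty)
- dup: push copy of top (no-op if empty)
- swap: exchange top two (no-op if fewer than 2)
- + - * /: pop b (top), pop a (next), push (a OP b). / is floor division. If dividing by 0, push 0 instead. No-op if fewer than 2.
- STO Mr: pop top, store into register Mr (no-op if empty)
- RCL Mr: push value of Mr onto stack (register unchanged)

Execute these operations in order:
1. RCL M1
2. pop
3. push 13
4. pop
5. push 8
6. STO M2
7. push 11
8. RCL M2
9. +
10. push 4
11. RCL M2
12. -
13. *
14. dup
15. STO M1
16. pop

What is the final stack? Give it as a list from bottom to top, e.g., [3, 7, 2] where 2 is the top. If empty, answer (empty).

Answer: (empty)

Derivation:
After op 1 (RCL M1): stack=[0] mem=[0,0,0,0]
After op 2 (pop): stack=[empty] mem=[0,0,0,0]
After op 3 (push 13): stack=[13] mem=[0,0,0,0]
After op 4 (pop): stack=[empty] mem=[0,0,0,0]
After op 5 (push 8): stack=[8] mem=[0,0,0,0]
After op 6 (STO M2): stack=[empty] mem=[0,0,8,0]
After op 7 (push 11): stack=[11] mem=[0,0,8,0]
After op 8 (RCL M2): stack=[11,8] mem=[0,0,8,0]
After op 9 (+): stack=[19] mem=[0,0,8,0]
After op 10 (push 4): stack=[19,4] mem=[0,0,8,0]
After op 11 (RCL M2): stack=[19,4,8] mem=[0,0,8,0]
After op 12 (-): stack=[19,-4] mem=[0,0,8,0]
After op 13 (*): stack=[-76] mem=[0,0,8,0]
After op 14 (dup): stack=[-76,-76] mem=[0,0,8,0]
After op 15 (STO M1): stack=[-76] mem=[0,-76,8,0]
After op 16 (pop): stack=[empty] mem=[0,-76,8,0]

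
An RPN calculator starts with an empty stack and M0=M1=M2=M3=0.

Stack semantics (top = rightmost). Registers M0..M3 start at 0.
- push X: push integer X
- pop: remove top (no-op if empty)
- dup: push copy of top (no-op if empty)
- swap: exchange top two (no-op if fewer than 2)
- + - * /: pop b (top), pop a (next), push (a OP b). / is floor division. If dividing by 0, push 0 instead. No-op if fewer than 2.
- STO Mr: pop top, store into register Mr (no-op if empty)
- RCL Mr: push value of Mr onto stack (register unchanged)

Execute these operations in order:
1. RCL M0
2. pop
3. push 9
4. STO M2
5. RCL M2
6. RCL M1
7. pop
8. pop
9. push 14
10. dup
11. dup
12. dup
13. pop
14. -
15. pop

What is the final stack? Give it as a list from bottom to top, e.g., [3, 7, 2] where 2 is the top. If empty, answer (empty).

Answer: [14]

Derivation:
After op 1 (RCL M0): stack=[0] mem=[0,0,0,0]
After op 2 (pop): stack=[empty] mem=[0,0,0,0]
After op 3 (push 9): stack=[9] mem=[0,0,0,0]
After op 4 (STO M2): stack=[empty] mem=[0,0,9,0]
After op 5 (RCL M2): stack=[9] mem=[0,0,9,0]
After op 6 (RCL M1): stack=[9,0] mem=[0,0,9,0]
After op 7 (pop): stack=[9] mem=[0,0,9,0]
After op 8 (pop): stack=[empty] mem=[0,0,9,0]
After op 9 (push 14): stack=[14] mem=[0,0,9,0]
After op 10 (dup): stack=[14,14] mem=[0,0,9,0]
After op 11 (dup): stack=[14,14,14] mem=[0,0,9,0]
After op 12 (dup): stack=[14,14,14,14] mem=[0,0,9,0]
After op 13 (pop): stack=[14,14,14] mem=[0,0,9,0]
After op 14 (-): stack=[14,0] mem=[0,0,9,0]
After op 15 (pop): stack=[14] mem=[0,0,9,0]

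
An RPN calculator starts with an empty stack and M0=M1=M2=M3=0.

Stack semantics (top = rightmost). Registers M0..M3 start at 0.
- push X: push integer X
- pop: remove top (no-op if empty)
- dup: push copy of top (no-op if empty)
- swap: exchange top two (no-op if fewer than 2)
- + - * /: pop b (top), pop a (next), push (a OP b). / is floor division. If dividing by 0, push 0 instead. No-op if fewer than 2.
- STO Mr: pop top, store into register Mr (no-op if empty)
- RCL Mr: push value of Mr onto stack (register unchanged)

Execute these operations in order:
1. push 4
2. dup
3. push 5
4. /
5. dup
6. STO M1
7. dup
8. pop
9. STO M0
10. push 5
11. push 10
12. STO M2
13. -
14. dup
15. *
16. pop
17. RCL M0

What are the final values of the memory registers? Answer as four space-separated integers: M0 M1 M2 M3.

Answer: 0 0 10 0

Derivation:
After op 1 (push 4): stack=[4] mem=[0,0,0,0]
After op 2 (dup): stack=[4,4] mem=[0,0,0,0]
After op 3 (push 5): stack=[4,4,5] mem=[0,0,0,0]
After op 4 (/): stack=[4,0] mem=[0,0,0,0]
After op 5 (dup): stack=[4,0,0] mem=[0,0,0,0]
After op 6 (STO M1): stack=[4,0] mem=[0,0,0,0]
After op 7 (dup): stack=[4,0,0] mem=[0,0,0,0]
After op 8 (pop): stack=[4,0] mem=[0,0,0,0]
After op 9 (STO M0): stack=[4] mem=[0,0,0,0]
After op 10 (push 5): stack=[4,5] mem=[0,0,0,0]
After op 11 (push 10): stack=[4,5,10] mem=[0,0,0,0]
After op 12 (STO M2): stack=[4,5] mem=[0,0,10,0]
After op 13 (-): stack=[-1] mem=[0,0,10,0]
After op 14 (dup): stack=[-1,-1] mem=[0,0,10,0]
After op 15 (*): stack=[1] mem=[0,0,10,0]
After op 16 (pop): stack=[empty] mem=[0,0,10,0]
After op 17 (RCL M0): stack=[0] mem=[0,0,10,0]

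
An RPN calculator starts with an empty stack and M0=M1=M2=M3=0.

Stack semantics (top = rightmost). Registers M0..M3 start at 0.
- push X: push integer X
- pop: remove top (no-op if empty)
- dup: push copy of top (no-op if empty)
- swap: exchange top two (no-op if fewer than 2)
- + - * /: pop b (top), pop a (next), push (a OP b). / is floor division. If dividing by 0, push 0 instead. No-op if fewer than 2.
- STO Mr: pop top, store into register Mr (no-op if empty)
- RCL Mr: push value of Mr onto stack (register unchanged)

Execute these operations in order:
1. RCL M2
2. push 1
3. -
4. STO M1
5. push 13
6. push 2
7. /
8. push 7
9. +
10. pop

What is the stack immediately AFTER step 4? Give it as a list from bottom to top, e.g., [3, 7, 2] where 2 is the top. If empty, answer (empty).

After op 1 (RCL M2): stack=[0] mem=[0,0,0,0]
After op 2 (push 1): stack=[0,1] mem=[0,0,0,0]
After op 3 (-): stack=[-1] mem=[0,0,0,0]
After op 4 (STO M1): stack=[empty] mem=[0,-1,0,0]

(empty)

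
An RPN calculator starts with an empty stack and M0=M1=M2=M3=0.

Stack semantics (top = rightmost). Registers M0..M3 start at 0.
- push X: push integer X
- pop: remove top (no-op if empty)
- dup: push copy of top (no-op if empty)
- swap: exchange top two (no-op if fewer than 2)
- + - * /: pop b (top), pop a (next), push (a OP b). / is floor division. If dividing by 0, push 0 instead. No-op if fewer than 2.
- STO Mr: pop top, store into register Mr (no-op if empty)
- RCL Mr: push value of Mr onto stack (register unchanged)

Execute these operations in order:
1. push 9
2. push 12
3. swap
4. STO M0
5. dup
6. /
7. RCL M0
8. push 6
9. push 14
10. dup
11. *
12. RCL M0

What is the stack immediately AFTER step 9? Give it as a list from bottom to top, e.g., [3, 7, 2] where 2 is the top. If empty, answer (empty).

After op 1 (push 9): stack=[9] mem=[0,0,0,0]
After op 2 (push 12): stack=[9,12] mem=[0,0,0,0]
After op 3 (swap): stack=[12,9] mem=[0,0,0,0]
After op 4 (STO M0): stack=[12] mem=[9,0,0,0]
After op 5 (dup): stack=[12,12] mem=[9,0,0,0]
After op 6 (/): stack=[1] mem=[9,0,0,0]
After op 7 (RCL M0): stack=[1,9] mem=[9,0,0,0]
After op 8 (push 6): stack=[1,9,6] mem=[9,0,0,0]
After op 9 (push 14): stack=[1,9,6,14] mem=[9,0,0,0]

[1, 9, 6, 14]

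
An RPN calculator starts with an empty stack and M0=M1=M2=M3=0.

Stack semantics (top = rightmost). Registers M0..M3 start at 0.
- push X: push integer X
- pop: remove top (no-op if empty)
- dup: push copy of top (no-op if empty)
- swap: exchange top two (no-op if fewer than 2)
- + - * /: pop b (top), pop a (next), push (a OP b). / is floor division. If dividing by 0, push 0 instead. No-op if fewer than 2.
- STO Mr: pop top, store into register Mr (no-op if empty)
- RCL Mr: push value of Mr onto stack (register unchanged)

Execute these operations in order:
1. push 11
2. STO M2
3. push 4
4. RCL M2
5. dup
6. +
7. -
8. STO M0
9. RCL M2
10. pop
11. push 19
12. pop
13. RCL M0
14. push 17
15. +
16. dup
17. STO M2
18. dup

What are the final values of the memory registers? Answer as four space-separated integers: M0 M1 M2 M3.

Answer: -18 0 -1 0

Derivation:
After op 1 (push 11): stack=[11] mem=[0,0,0,0]
After op 2 (STO M2): stack=[empty] mem=[0,0,11,0]
After op 3 (push 4): stack=[4] mem=[0,0,11,0]
After op 4 (RCL M2): stack=[4,11] mem=[0,0,11,0]
After op 5 (dup): stack=[4,11,11] mem=[0,0,11,0]
After op 6 (+): stack=[4,22] mem=[0,0,11,0]
After op 7 (-): stack=[-18] mem=[0,0,11,0]
After op 8 (STO M0): stack=[empty] mem=[-18,0,11,0]
After op 9 (RCL M2): stack=[11] mem=[-18,0,11,0]
After op 10 (pop): stack=[empty] mem=[-18,0,11,0]
After op 11 (push 19): stack=[19] mem=[-18,0,11,0]
After op 12 (pop): stack=[empty] mem=[-18,0,11,0]
After op 13 (RCL M0): stack=[-18] mem=[-18,0,11,0]
After op 14 (push 17): stack=[-18,17] mem=[-18,0,11,0]
After op 15 (+): stack=[-1] mem=[-18,0,11,0]
After op 16 (dup): stack=[-1,-1] mem=[-18,0,11,0]
After op 17 (STO M2): stack=[-1] mem=[-18,0,-1,0]
After op 18 (dup): stack=[-1,-1] mem=[-18,0,-1,0]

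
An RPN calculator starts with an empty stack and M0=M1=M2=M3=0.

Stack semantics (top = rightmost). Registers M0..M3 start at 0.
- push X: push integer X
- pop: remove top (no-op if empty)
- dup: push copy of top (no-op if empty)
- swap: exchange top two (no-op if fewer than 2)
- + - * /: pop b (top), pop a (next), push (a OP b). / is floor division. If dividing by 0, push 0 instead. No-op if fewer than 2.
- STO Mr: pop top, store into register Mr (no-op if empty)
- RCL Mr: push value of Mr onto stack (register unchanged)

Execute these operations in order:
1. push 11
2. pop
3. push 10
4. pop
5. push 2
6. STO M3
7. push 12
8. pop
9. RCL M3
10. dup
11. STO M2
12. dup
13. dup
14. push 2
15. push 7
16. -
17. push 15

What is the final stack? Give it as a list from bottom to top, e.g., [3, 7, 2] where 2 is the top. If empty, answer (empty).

Answer: [2, 2, 2, -5, 15]

Derivation:
After op 1 (push 11): stack=[11] mem=[0,0,0,0]
After op 2 (pop): stack=[empty] mem=[0,0,0,0]
After op 3 (push 10): stack=[10] mem=[0,0,0,0]
After op 4 (pop): stack=[empty] mem=[0,0,0,0]
After op 5 (push 2): stack=[2] mem=[0,0,0,0]
After op 6 (STO M3): stack=[empty] mem=[0,0,0,2]
After op 7 (push 12): stack=[12] mem=[0,0,0,2]
After op 8 (pop): stack=[empty] mem=[0,0,0,2]
After op 9 (RCL M3): stack=[2] mem=[0,0,0,2]
After op 10 (dup): stack=[2,2] mem=[0,0,0,2]
After op 11 (STO M2): stack=[2] mem=[0,0,2,2]
After op 12 (dup): stack=[2,2] mem=[0,0,2,2]
After op 13 (dup): stack=[2,2,2] mem=[0,0,2,2]
After op 14 (push 2): stack=[2,2,2,2] mem=[0,0,2,2]
After op 15 (push 7): stack=[2,2,2,2,7] mem=[0,0,2,2]
After op 16 (-): stack=[2,2,2,-5] mem=[0,0,2,2]
After op 17 (push 15): stack=[2,2,2,-5,15] mem=[0,0,2,2]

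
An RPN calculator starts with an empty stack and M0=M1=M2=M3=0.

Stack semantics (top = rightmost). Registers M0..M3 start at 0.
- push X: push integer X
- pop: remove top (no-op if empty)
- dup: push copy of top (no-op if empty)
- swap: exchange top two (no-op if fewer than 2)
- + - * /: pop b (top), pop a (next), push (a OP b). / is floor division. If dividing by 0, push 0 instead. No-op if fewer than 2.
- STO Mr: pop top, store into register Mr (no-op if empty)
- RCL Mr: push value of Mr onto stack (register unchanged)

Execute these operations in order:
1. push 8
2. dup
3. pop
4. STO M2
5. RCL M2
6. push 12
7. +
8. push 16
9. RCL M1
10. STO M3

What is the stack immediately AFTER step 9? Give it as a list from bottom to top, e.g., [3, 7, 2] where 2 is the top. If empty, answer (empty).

After op 1 (push 8): stack=[8] mem=[0,0,0,0]
After op 2 (dup): stack=[8,8] mem=[0,0,0,0]
After op 3 (pop): stack=[8] mem=[0,0,0,0]
After op 4 (STO M2): stack=[empty] mem=[0,0,8,0]
After op 5 (RCL M2): stack=[8] mem=[0,0,8,0]
After op 6 (push 12): stack=[8,12] mem=[0,0,8,0]
After op 7 (+): stack=[20] mem=[0,0,8,0]
After op 8 (push 16): stack=[20,16] mem=[0,0,8,0]
After op 9 (RCL M1): stack=[20,16,0] mem=[0,0,8,0]

[20, 16, 0]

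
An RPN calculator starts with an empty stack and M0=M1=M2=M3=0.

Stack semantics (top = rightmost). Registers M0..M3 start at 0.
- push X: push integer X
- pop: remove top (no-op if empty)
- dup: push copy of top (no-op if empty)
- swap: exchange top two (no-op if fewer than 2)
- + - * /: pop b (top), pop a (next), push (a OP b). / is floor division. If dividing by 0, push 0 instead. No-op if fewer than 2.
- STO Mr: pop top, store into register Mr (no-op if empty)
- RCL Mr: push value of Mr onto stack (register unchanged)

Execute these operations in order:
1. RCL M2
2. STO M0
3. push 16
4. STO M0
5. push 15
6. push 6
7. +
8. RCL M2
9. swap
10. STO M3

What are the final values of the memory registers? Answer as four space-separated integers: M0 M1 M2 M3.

Answer: 16 0 0 21

Derivation:
After op 1 (RCL M2): stack=[0] mem=[0,0,0,0]
After op 2 (STO M0): stack=[empty] mem=[0,0,0,0]
After op 3 (push 16): stack=[16] mem=[0,0,0,0]
After op 4 (STO M0): stack=[empty] mem=[16,0,0,0]
After op 5 (push 15): stack=[15] mem=[16,0,0,0]
After op 6 (push 6): stack=[15,6] mem=[16,0,0,0]
After op 7 (+): stack=[21] mem=[16,0,0,0]
After op 8 (RCL M2): stack=[21,0] mem=[16,0,0,0]
After op 9 (swap): stack=[0,21] mem=[16,0,0,0]
After op 10 (STO M3): stack=[0] mem=[16,0,0,21]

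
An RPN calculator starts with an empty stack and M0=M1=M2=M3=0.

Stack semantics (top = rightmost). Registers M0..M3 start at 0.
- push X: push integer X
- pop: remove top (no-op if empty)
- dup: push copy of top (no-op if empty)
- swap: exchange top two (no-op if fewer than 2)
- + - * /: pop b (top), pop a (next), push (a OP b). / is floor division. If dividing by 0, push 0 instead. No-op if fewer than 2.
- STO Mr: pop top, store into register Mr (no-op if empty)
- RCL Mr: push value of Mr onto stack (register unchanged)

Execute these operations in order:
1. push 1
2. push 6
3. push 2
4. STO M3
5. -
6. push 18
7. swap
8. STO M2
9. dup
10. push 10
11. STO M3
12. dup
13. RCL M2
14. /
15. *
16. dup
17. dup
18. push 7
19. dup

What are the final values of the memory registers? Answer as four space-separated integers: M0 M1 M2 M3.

After op 1 (push 1): stack=[1] mem=[0,0,0,0]
After op 2 (push 6): stack=[1,6] mem=[0,0,0,0]
After op 3 (push 2): stack=[1,6,2] mem=[0,0,0,0]
After op 4 (STO M3): stack=[1,6] mem=[0,0,0,2]
After op 5 (-): stack=[-5] mem=[0,0,0,2]
After op 6 (push 18): stack=[-5,18] mem=[0,0,0,2]
After op 7 (swap): stack=[18,-5] mem=[0,0,0,2]
After op 8 (STO M2): stack=[18] mem=[0,0,-5,2]
After op 9 (dup): stack=[18,18] mem=[0,0,-5,2]
After op 10 (push 10): stack=[18,18,10] mem=[0,0,-5,2]
After op 11 (STO M3): stack=[18,18] mem=[0,0,-5,10]
After op 12 (dup): stack=[18,18,18] mem=[0,0,-5,10]
After op 13 (RCL M2): stack=[18,18,18,-5] mem=[0,0,-5,10]
After op 14 (/): stack=[18,18,-4] mem=[0,0,-5,10]
After op 15 (*): stack=[18,-72] mem=[0,0,-5,10]
After op 16 (dup): stack=[18,-72,-72] mem=[0,0,-5,10]
After op 17 (dup): stack=[18,-72,-72,-72] mem=[0,0,-5,10]
After op 18 (push 7): stack=[18,-72,-72,-72,7] mem=[0,0,-5,10]
After op 19 (dup): stack=[18,-72,-72,-72,7,7] mem=[0,0,-5,10]

Answer: 0 0 -5 10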